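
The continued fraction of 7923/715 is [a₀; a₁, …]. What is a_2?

7923 = 11·715 + 58   →  a_0 = 11
715 = 12·58 + 19   →  a_1 = 12
58 = 3·19 + 1   →  a_2 = 3

3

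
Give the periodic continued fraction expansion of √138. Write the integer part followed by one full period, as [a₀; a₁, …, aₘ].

a₀ = ⌊√138⌋ = 11.
With m₀=0, d₀=1 and mₖ₊₁ = dₖaₖ − mₖ, dₖ₊₁ = (n − mₖ₊₁²)/dₖ, aₖ₊₁ = ⌊(a₀+mₖ₊₁)/dₖ₊₁⌋:
  k=1: m=11, d=17, a=1
  k=2: m=6, d=6, a=2
  k=3: m=6, d=17, a=1
  k=4: m=11, d=1, a=22
d=1 and a=2a₀=22 at k=4, so the next step gives (m, d) = (11, 17) again — its k=1 value — and the period has length 4.

[11; 1, 2, 1, 22]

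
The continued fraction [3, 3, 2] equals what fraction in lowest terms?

23/7

Using pₖ = aₖpₖ₋₁ + pₖ₋₂ and qₖ = aₖqₖ₋₁ + qₖ₋₂:
  k=0: a=3, p=3, q=1
  k=1: a=3, p=10, q=3
  k=2: a=2, p=23, q=7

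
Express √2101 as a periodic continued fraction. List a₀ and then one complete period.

a₀ = ⌊√2101⌋ = 45.
With m₀=0, d₀=1 and mₖ₊₁ = dₖaₖ − mₖ, dₖ₊₁ = (n − mₖ₊₁²)/dₖ, aₖ₊₁ = ⌊(a₀+mₖ₊₁)/dₖ₊₁⌋:
  k=1: m=45, d=76, a=1
  k=2: m=31, d=15, a=5
  k=3: m=44, d=11, a=8
  k=4: m=44, d=15, a=5
  k=5: m=31, d=76, a=1
  k=6: m=45, d=1, a=90
d=1 and a=2a₀=90 at k=6, so the next step gives (m, d) = (45, 76) again — its k=1 value — and the period has length 6.

[45; 1, 5, 8, 5, 1, 90]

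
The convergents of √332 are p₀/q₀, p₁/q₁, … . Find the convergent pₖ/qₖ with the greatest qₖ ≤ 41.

164/9

√332 = [18; 4, 1, 1, 8, 1, 1, 4, 36, …] (period length 8).
Convergents:
  p_0/q_0 = 18/1
  p_1/q_1 = 73/4
  p_2/q_2 = 91/5
  p_3/q_3 = 164/9
  p_4/q_4 = 1403/77
q_3 = 9 ≤ 41 < 77 = q_4, so the answer is 164/9.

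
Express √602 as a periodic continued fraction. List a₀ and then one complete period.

[24; 1, 1, 6, 1, 1, 48]

a₀ = ⌊√602⌋ = 24.
With m₀=0, d₀=1 and mₖ₊₁ = dₖaₖ − mₖ, dₖ₊₁ = (n − mₖ₊₁²)/dₖ, aₖ₊₁ = ⌊(a₀+mₖ₊₁)/dₖ₊₁⌋:
  k=1: m=24, d=26, a=1
  k=2: m=2, d=23, a=1
  k=3: m=21, d=7, a=6
  k=4: m=21, d=23, a=1
  k=5: m=2, d=26, a=1
  k=6: m=24, d=1, a=48
d=1 and a=2a₀=48 at k=6, so the next step gives (m, d) = (24, 26) again — its k=1 value — and the period has length 6.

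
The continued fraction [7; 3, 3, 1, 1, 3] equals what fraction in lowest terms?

599/82

Using pₖ = aₖpₖ₋₁ + pₖ₋₂ and qₖ = aₖqₖ₋₁ + qₖ₋₂:
  k=0: a=7, p=7, q=1
  k=1: a=3, p=22, q=3
  k=2: a=3, p=73, q=10
  k=3: a=1, p=95, q=13
  k=4: a=1, p=168, q=23
  k=5: a=3, p=599, q=82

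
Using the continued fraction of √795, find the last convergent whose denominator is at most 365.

√795 = [28; 5, 9, 5, 56, …] (period length 4).
Convergents:
  p_0/q_0 = 28/1
  p_1/q_1 = 141/5
  p_2/q_2 = 1297/46
  p_3/q_3 = 6626/235
  p_4/q_4 = 372353/13206
q_3 = 235 ≤ 365 < 13206 = q_4, so the answer is 6626/235.

6626/235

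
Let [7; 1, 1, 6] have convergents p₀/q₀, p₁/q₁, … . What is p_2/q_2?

15/2

Using pₖ = aₖpₖ₋₁ + pₖ₋₂, qₖ = aₖqₖ₋₁ + qₖ₋₂ (with p₋₁=1, p₋₂=0, q₋₁=0, q₋₂=1):
  k=0: a=7, p=7, q=1
  k=1: a=1, p=8, q=1
  k=2: a=1, p=15, q=2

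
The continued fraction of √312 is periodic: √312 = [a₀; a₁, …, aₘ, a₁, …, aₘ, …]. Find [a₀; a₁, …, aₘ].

a₀ = ⌊√312⌋ = 17.
With m₀=0, d₀=1 and mₖ₊₁ = dₖaₖ − mₖ, dₖ₊₁ = (n − mₖ₊₁²)/dₖ, aₖ₊₁ = ⌊(a₀+mₖ₊₁)/dₖ₊₁⌋:
  k=1: m=17, d=23, a=1
  k=2: m=6, d=12, a=1
  k=3: m=6, d=23, a=1
  k=4: m=17, d=1, a=34
d=1 and a=2a₀=34 at k=4, so the next step gives (m, d) = (17, 23) again — its k=1 value — and the period has length 4.

[17; 1, 1, 1, 34]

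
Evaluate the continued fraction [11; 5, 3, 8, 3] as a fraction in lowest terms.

4643/415

Using pₖ = aₖpₖ₋₁ + pₖ₋₂ and qₖ = aₖqₖ₋₁ + qₖ₋₂:
  k=0: a=11, p=11, q=1
  k=1: a=5, p=56, q=5
  k=2: a=3, p=179, q=16
  k=3: a=8, p=1488, q=133
  k=4: a=3, p=4643, q=415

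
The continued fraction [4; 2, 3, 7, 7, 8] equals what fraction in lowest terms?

Fold from the inside: start with 8/1.
  7 + 1/8 = 57/8
  7 + 8/57 = 407/57
  3 + 57/407 = 1278/407
  2 + 407/1278 = 2963/1278
  4 + 1278/2963 = 13130/2963

13130/2963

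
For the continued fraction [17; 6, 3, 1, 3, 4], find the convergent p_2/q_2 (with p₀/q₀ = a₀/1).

Using pₖ = aₖpₖ₋₁ + pₖ₋₂, qₖ = aₖqₖ₋₁ + qₖ₋₂ (with p₋₁=1, p₋₂=0, q₋₁=0, q₋₂=1):
  k=0: a=17, p=17, q=1
  k=1: a=6, p=103, q=6
  k=2: a=3, p=326, q=19

326/19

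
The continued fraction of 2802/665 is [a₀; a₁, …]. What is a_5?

2

2802 = 4·665 + 142   →  a_0 = 4
665 = 4·142 + 97   →  a_1 = 4
142 = 1·97 + 45   →  a_2 = 1
97 = 2·45 + 7   →  a_3 = 2
45 = 6·7 + 3   →  a_4 = 6
7 = 2·3 + 1   →  a_5 = 2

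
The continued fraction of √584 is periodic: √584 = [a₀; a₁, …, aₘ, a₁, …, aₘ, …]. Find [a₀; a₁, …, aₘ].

a₀ = ⌊√584⌋ = 24.

[24; 6, 48]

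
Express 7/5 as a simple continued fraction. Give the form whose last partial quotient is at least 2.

[1; 2, 2]

7 = 1*5 + 2
5 = 2*2 + 1
2 = 2*1 + 0  (stop)
So 7/5 = [1; 2, 2].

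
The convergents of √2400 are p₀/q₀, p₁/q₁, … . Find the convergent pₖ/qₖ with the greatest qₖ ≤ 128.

√2400 = [48; 1, 96, …] (period length 2).
Convergents:
  p_0/q_0 = 48/1
  p_1/q_1 = 49/1
  p_2/q_2 = 4752/97
  p_3/q_3 = 4801/98
  p_4/q_4 = 465648/9505
q_3 = 98 ≤ 128 < 9505 = q_4, so the answer is 4801/98.

4801/98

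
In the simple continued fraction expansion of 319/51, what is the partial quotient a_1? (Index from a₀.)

3

319 = 6·51 + 13   →  a_0 = 6
51 = 3·13 + 12   →  a_1 = 3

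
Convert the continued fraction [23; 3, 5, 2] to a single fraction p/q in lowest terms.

Using pₖ = aₖpₖ₋₁ + pₖ₋₂ and qₖ = aₖqₖ₋₁ + qₖ₋₂:
  k=0: a=23, p=23, q=1
  k=1: a=3, p=70, q=3
  k=2: a=5, p=373, q=16
  k=3: a=2, p=816, q=35

816/35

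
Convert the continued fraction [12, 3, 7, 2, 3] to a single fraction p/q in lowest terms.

Using pₖ = aₖpₖ₋₁ + pₖ₋₂ and qₖ = aₖqₖ₋₁ + qₖ₋₂:
  k=0: a=12, p=12, q=1
  k=1: a=3, p=37, q=3
  k=2: a=7, p=271, q=22
  k=3: a=2, p=579, q=47
  k=4: a=3, p=2008, q=163

2008/163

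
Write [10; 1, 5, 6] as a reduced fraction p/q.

Using pₖ = aₖpₖ₋₁ + pₖ₋₂ and qₖ = aₖqₖ₋₁ + qₖ₋₂:
  k=0: a=10, p=10, q=1
  k=1: a=1, p=11, q=1
  k=2: a=5, p=65, q=6
  k=3: a=6, p=401, q=37

401/37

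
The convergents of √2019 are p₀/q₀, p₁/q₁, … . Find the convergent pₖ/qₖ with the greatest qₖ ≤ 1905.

√2019 = [44; 1, 13, 1, 88, …] (period length 4).
Convergents:
  p_0/q_0 = 44/1
  p_1/q_1 = 45/1
  p_2/q_2 = 629/14
  p_3/q_3 = 674/15
  p_4/q_4 = 59941/1334
  p_5/q_5 = 60615/1349
  p_6/q_6 = 847936/18871
q_5 = 1349 ≤ 1905 < 18871 = q_6, so the answer is 60615/1349.

60615/1349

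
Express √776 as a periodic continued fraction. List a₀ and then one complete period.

[27; 1, 5, 1, 54]

a₀ = ⌊√776⌋ = 27.
With m₀=0, d₀=1 and mₖ₊₁ = dₖaₖ − mₖ, dₖ₊₁ = (n − mₖ₊₁²)/dₖ, aₖ₊₁ = ⌊(a₀+mₖ₊₁)/dₖ₊₁⌋:
  k=1: m=27, d=47, a=1
  k=2: m=20, d=8, a=5
  k=3: m=20, d=47, a=1
  k=4: m=27, d=1, a=54
d=1 and a=2a₀=54 at k=4, so the next step gives (m, d) = (27, 47) again — its k=1 value — and the period has length 4.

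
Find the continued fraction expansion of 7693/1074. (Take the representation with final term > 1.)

7693 = 7·1074 + 175
1074 = 6·175 + 24
175 = 7·24 + 7
24 = 3·7 + 3
7 = 2·3 + 1
3 = 3·1 + 0  (stop)
So 7693/1074 = [7; 6, 7, 3, 2, 3].

[7; 6, 7, 3, 2, 3]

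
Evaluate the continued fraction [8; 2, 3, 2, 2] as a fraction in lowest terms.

Fold from the inside: start with 2/1.
  2 + 1/2 = 5/2
  3 + 2/5 = 17/5
  2 + 5/17 = 39/17
  8 + 17/39 = 329/39

329/39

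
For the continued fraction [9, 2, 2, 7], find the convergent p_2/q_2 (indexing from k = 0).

Using pₖ = aₖpₖ₋₁ + pₖ₋₂, qₖ = aₖqₖ₋₁ + qₖ₋₂ (with p₋₁=1, p₋₂=0, q₋₁=0, q₋₂=1):
  k=0: a=9, p=9, q=1
  k=1: a=2, p=19, q=2
  k=2: a=2, p=47, q=5

47/5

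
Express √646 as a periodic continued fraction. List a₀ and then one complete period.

[25; 2, 2, 2, 50]

a₀ = ⌊√646⌋ = 25.
With m₀=0, d₀=1 and mₖ₊₁ = dₖaₖ − mₖ, dₖ₊₁ = (n − mₖ₊₁²)/dₖ, aₖ₊₁ = ⌊(a₀+mₖ₊₁)/dₖ₊₁⌋:
  k=1: m=25, d=21, a=2
  k=2: m=17, d=17, a=2
  k=3: m=17, d=21, a=2
  k=4: m=25, d=1, a=50
d=1 and a=2a₀=50 at k=4, so the next step gives (m, d) = (25, 21) again — its k=1 value — and the period has length 4.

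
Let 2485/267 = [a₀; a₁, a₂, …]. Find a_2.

3

2485 = 9·267 + 82   →  a_0 = 9
267 = 3·82 + 21   →  a_1 = 3
82 = 3·21 + 19   →  a_2 = 3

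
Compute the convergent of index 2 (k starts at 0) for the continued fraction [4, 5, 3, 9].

Using pₖ = aₖpₖ₋₁ + pₖ₋₂, qₖ = aₖqₖ₋₁ + qₖ₋₂ (with p₋₁=1, p₋₂=0, q₋₁=0, q₋₂=1):
  k=0: a=4, p=4, q=1
  k=1: a=5, p=21, q=5
  k=2: a=3, p=67, q=16

67/16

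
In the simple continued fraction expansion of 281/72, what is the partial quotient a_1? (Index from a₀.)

1

281 = 3·72 + 65   →  a_0 = 3
72 = 1·65 + 7   →  a_1 = 1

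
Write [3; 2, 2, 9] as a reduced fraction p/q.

160/47

Using pₖ = aₖpₖ₋₁ + pₖ₋₂ and qₖ = aₖqₖ₋₁ + qₖ₋₂:
  k=0: a=3, p=3, q=1
  k=1: a=2, p=7, q=2
  k=2: a=2, p=17, q=5
  k=3: a=9, p=160, q=47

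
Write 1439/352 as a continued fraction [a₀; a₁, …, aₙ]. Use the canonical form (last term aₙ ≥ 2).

[4; 11, 2, 1, 4, 2]

1439 = 4*352 + 31
352 = 11*31 + 11
31 = 2*11 + 9
11 = 1*9 + 2
9 = 4*2 + 1
2 = 2*1 + 0  (stop)
So 1439/352 = [4; 11, 2, 1, 4, 2].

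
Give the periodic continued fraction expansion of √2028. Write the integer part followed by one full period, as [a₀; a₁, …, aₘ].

a₀ = ⌊√2028⌋ = 45.
With m₀=0, d₀=1 and mₖ₊₁ = dₖaₖ − mₖ, dₖ₊₁ = (n − mₖ₊₁²)/dₖ, aₖ₊₁ = ⌊(a₀+mₖ₊₁)/dₖ₊₁⌋:
  k=1: m=45, d=3, a=30
  k=2: m=45, d=1, a=90
d=1 and a=2a₀=90 at k=2, so the next step gives (m, d) = (45, 3) again — its k=1 value — and the period has length 2.

[45; 30, 90]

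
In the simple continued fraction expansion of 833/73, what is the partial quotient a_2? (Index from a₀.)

833 = 11·73 + 30   →  a_0 = 11
73 = 2·30 + 13   →  a_1 = 2
30 = 2·13 + 4   →  a_2 = 2

2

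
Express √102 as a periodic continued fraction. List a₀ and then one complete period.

a₀ = ⌊√102⌋ = 10.
With m₀=0, d₀=1 and mₖ₊₁ = dₖaₖ − mₖ, dₖ₊₁ = (n − mₖ₊₁²)/dₖ, aₖ₊₁ = ⌊(a₀+mₖ₊₁)/dₖ₊₁⌋:
  k=1: m=10, d=2, a=10
  k=2: m=10, d=1, a=20
d=1 and a=2a₀=20 at k=2, so the next step gives (m, d) = (10, 2) again — its k=1 value — and the period has length 2.

[10; 10, 20]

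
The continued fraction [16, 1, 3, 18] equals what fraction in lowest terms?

1223/73

Fold from the inside: start with 18/1.
  3 + 1/18 = 55/18
  1 + 18/55 = 73/55
  16 + 55/73 = 1223/73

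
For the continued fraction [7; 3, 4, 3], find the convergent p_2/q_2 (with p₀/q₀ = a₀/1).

95/13

Using pₖ = aₖpₖ₋₁ + pₖ₋₂, qₖ = aₖqₖ₋₁ + qₖ₋₂ (with p₋₁=1, p₋₂=0, q₋₁=0, q₋₂=1):
  k=0: a=7, p=7, q=1
  k=1: a=3, p=22, q=3
  k=2: a=4, p=95, q=13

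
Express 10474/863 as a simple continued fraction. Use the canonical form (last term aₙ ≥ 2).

[12; 7, 3, 5, 3, 2]

10474 = 12×863 + 118
863 = 7×118 + 37
118 = 3×37 + 7
37 = 5×7 + 2
7 = 3×2 + 1
2 = 2×1 + 0  (stop)
So 10474/863 = [12; 7, 3, 5, 3, 2].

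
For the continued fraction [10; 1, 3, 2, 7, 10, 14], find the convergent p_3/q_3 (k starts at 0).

97/9

Using pₖ = aₖpₖ₋₁ + pₖ₋₂, qₖ = aₖqₖ₋₁ + qₖ₋₂ (with p₋₁=1, p₋₂=0, q₋₁=0, q₋₂=1):
  k=0: a=10, p=10, q=1
  k=1: a=1, p=11, q=1
  k=2: a=3, p=43, q=4
  k=3: a=2, p=97, q=9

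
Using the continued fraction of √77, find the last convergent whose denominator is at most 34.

272/31

√77 = [8; 1, 3, 2, 3, 1, 16, …] (period length 6).
Convergents:
  p_0/q_0 = 8/1
  p_1/q_1 = 9/1
  p_2/q_2 = 35/4
  p_3/q_3 = 79/9
  p_4/q_4 = 272/31
  p_5/q_5 = 351/40
q_4 = 31 ≤ 34 < 40 = q_5, so the answer is 272/31.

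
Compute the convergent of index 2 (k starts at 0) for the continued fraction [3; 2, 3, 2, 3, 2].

Using pₖ = aₖpₖ₋₁ + pₖ₋₂, qₖ = aₖqₖ₋₁ + qₖ₋₂ (with p₋₁=1, p₋₂=0, q₋₁=0, q₋₂=1):
  k=0: a=3, p=3, q=1
  k=1: a=2, p=7, q=2
  k=2: a=3, p=24, q=7

24/7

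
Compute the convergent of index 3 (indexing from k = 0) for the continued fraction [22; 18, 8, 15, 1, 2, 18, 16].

48367/2193

Using pₖ = aₖpₖ₋₁ + pₖ₋₂, qₖ = aₖqₖ₋₁ + qₖ₋₂ (with p₋₁=1, p₋₂=0, q₋₁=0, q₋₂=1):
  k=0: a=22, p=22, q=1
  k=1: a=18, p=397, q=18
  k=2: a=8, p=3198, q=145
  k=3: a=15, p=48367, q=2193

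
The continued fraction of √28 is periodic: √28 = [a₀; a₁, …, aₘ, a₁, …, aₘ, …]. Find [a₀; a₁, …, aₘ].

[5; 3, 2, 3, 10]

a₀ = ⌊√28⌋ = 5.
With m₀=0, d₀=1 and mₖ₊₁ = dₖaₖ − mₖ, dₖ₊₁ = (n − mₖ₊₁²)/dₖ, aₖ₊₁ = ⌊(a₀+mₖ₊₁)/dₖ₊₁⌋:
  k=1: m=5, d=3, a=3
  k=2: m=4, d=4, a=2
  k=3: m=4, d=3, a=3
  k=4: m=5, d=1, a=10
d=1 and a=2a₀=10 at k=4, so the next step gives (m, d) = (5, 3) again — its k=1 value — and the period has length 4.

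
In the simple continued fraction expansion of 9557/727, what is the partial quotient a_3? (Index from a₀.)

9557 = 13·727 + 106   →  a_0 = 13
727 = 6·106 + 91   →  a_1 = 6
106 = 1·91 + 15   →  a_2 = 1
91 = 6·15 + 1   →  a_3 = 6

6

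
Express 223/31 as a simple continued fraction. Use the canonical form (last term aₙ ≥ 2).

[7; 5, 6]

223 = 7×31 + 6
31 = 5×6 + 1
6 = 6×1 + 0  (stop)
So 223/31 = [7; 5, 6].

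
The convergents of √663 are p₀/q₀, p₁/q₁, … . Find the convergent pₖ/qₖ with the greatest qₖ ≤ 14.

103/4

√663 = [25; 1, 2, 1, 50, …] (period length 4).
Convergents:
  p_0/q_0 = 25/1
  p_1/q_1 = 26/1
  p_2/q_2 = 77/3
  p_3/q_3 = 103/4
  p_4/q_4 = 5227/203
q_3 = 4 ≤ 14 < 203 = q_4, so the answer is 103/4.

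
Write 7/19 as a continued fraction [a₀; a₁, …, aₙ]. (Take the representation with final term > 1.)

7 = 0·19 + 7
19 = 2·7 + 5
7 = 1·5 + 2
5 = 2·2 + 1
2 = 2·1 + 0  (stop)
So 7/19 = [0; 2, 1, 2, 2].

[0; 2, 1, 2, 2]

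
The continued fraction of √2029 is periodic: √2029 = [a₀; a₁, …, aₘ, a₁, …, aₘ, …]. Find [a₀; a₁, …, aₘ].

[45; 22, 1, 1, 22, 90]

a₀ = ⌊√2029⌋ = 45.
With m₀=0, d₀=1 and mₖ₊₁ = dₖaₖ − mₖ, dₖ₊₁ = (n − mₖ₊₁²)/dₖ, aₖ₊₁ = ⌊(a₀+mₖ₊₁)/dₖ₊₁⌋:
  k=1: m=45, d=4, a=22
  k=2: m=43, d=45, a=1
  k=3: m=2, d=45, a=1
  k=4: m=43, d=4, a=22
  k=5: m=45, d=1, a=90
d=1 and a=2a₀=90 at k=5, so the next step gives (m, d) = (45, 4) again — its k=1 value — and the period has length 5.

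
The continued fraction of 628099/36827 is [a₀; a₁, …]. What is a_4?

3

628099 = 17·36827 + 2040   →  a_0 = 17
36827 = 18·2040 + 107   →  a_1 = 18
2040 = 19·107 + 7   →  a_2 = 19
107 = 15·7 + 2   →  a_3 = 15
7 = 3·2 + 1   →  a_4 = 3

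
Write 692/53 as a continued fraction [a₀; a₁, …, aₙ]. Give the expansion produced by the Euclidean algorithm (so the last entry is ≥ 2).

[13; 17, 1, 2]

692 = 13*53 + 3
53 = 17*3 + 2
3 = 1*2 + 1
2 = 2*1 + 0  (stop)
So 692/53 = [13; 17, 1, 2].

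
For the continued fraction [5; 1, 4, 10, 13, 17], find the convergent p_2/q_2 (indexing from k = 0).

Using pₖ = aₖpₖ₋₁ + pₖ₋₂, qₖ = aₖqₖ₋₁ + qₖ₋₂ (with p₋₁=1, p₋₂=0, q₋₁=0, q₋₂=1):
  k=0: a=5, p=5, q=1
  k=1: a=1, p=6, q=1
  k=2: a=4, p=29, q=5

29/5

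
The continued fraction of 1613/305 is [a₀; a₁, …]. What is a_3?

1613 = 5·305 + 88   →  a_0 = 5
305 = 3·88 + 41   →  a_1 = 3
88 = 2·41 + 6   →  a_2 = 2
41 = 6·6 + 5   →  a_3 = 6

6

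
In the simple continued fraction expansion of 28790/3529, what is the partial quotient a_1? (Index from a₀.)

28790 = 8·3529 + 558   →  a_0 = 8
3529 = 6·558 + 181   →  a_1 = 6

6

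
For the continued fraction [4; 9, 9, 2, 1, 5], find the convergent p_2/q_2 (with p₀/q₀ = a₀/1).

Using pₖ = aₖpₖ₋₁ + pₖ₋₂, qₖ = aₖqₖ₋₁ + qₖ₋₂ (with p₋₁=1, p₋₂=0, q₋₁=0, q₋₂=1):
  k=0: a=4, p=4, q=1
  k=1: a=9, p=37, q=9
  k=2: a=9, p=337, q=82

337/82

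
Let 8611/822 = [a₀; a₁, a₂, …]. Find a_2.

9

8611 = 10·822 + 391   →  a_0 = 10
822 = 2·391 + 40   →  a_1 = 2
391 = 9·40 + 31   →  a_2 = 9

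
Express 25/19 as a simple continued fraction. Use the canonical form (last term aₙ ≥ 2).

[1; 3, 6]

25 = 1×19 + 6
19 = 3×6 + 1
6 = 6×1 + 0  (stop)
So 25/19 = [1; 3, 6].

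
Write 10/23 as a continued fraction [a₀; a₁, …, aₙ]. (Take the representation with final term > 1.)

10 = 0*23 + 10
23 = 2*10 + 3
10 = 3*3 + 1
3 = 3*1 + 0  (stop)
So 10/23 = [0; 2, 3, 3].

[0; 2, 3, 3]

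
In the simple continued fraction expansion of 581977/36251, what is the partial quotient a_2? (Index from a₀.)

581977 = 16·36251 + 1961   →  a_0 = 16
36251 = 18·1961 + 953   →  a_1 = 18
1961 = 2·953 + 55   →  a_2 = 2

2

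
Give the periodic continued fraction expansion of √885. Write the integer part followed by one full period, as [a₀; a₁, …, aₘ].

a₀ = ⌊√885⌋ = 29.
With m₀=0, d₀=1 and mₖ₊₁ = dₖaₖ − mₖ, dₖ₊₁ = (n − mₖ₊₁²)/dₖ, aₖ₊₁ = ⌊(a₀+mₖ₊₁)/dₖ₊₁⌋:
  k=1: m=29, d=44, a=1
  k=2: m=15, d=15, a=2
  k=3: m=15, d=44, a=1
  k=4: m=29, d=1, a=58
d=1 and a=2a₀=58 at k=4, so the next step gives (m, d) = (29, 44) again — its k=1 value — and the period has length 4.

[29; 1, 2, 1, 58]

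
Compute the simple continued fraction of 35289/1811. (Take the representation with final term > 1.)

[19; 2, 17, 3, 1, 12]

35289 = 19*1811 + 880
1811 = 2*880 + 51
880 = 17*51 + 13
51 = 3*13 + 12
13 = 1*12 + 1
12 = 12*1 + 0  (stop)
So 35289/1811 = [19; 2, 17, 3, 1, 12].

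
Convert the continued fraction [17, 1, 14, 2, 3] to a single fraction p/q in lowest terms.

Using pₖ = aₖpₖ₋₁ + pₖ₋₂ and qₖ = aₖqₖ₋₁ + qₖ₋₂:
  k=0: a=17, p=17, q=1
  k=1: a=1, p=18, q=1
  k=2: a=14, p=269, q=15
  k=3: a=2, p=556, q=31
  k=4: a=3, p=1937, q=108

1937/108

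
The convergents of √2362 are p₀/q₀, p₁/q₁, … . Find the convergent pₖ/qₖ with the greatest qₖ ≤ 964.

23717/488

√2362 = [48; 1, 1, 1, 1, 96, …] (period length 5).
Convergents:
  p_0/q_0 = 48/1
  p_1/q_1 = 49/1
  p_2/q_2 = 97/2
  p_3/q_3 = 146/3
  p_4/q_4 = 243/5
  p_5/q_5 = 23474/483
  p_6/q_6 = 23717/488
  p_7/q_7 = 47191/971
q_6 = 488 ≤ 964 < 971 = q_7, so the answer is 23717/488.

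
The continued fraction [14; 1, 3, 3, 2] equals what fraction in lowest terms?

Fold from the inside: start with 2/1.
  3 + 1/2 = 7/2
  3 + 2/7 = 23/7
  1 + 7/23 = 30/23
  14 + 23/30 = 443/30

443/30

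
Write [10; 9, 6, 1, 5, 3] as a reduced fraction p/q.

12020/1189

Using pₖ = aₖpₖ₋₁ + pₖ₋₂ and qₖ = aₖqₖ₋₁ + qₖ₋₂:
  k=0: a=10, p=10, q=1
  k=1: a=9, p=91, q=9
  k=2: a=6, p=556, q=55
  k=3: a=1, p=647, q=64
  k=4: a=5, p=3791, q=375
  k=5: a=3, p=12020, q=1189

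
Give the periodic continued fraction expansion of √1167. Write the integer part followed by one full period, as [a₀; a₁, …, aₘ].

a₀ = ⌊√1167⌋ = 34.

[34; 6, 5, 11, 5, 6, 68]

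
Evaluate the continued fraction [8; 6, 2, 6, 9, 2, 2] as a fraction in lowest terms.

32725/4013

Using pₖ = aₖpₖ₋₁ + pₖ₋₂ and qₖ = aₖqₖ₋₁ + qₖ₋₂:
  k=0: a=8, p=8, q=1
  k=1: a=6, p=49, q=6
  k=2: a=2, p=106, q=13
  k=3: a=6, p=685, q=84
  k=4: a=9, p=6271, q=769
  k=5: a=2, p=13227, q=1622
  k=6: a=2, p=32725, q=4013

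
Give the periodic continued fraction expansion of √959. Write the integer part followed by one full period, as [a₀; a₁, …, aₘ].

a₀ = ⌊√959⌋ = 30.

[30; 1, 29, 1, 60]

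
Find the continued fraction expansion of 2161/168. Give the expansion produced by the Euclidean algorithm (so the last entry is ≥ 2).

[12; 1, 6, 3, 3, 2]

2161 = 12*168 + 145
168 = 1*145 + 23
145 = 6*23 + 7
23 = 3*7 + 2
7 = 3*2 + 1
2 = 2*1 + 0  (stop)
So 2161/168 = [12; 1, 6, 3, 3, 2].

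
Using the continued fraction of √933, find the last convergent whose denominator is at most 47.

336/11

√933 = [30; 1, 1, 5, 20, 5, 1, 1, 60, …] (period length 8).
Convergents:
  p_0/q_0 = 30/1
  p_1/q_1 = 31/1
  p_2/q_2 = 61/2
  p_3/q_3 = 336/11
  p_4/q_4 = 6781/222
q_3 = 11 ≤ 47 < 222 = q_4, so the answer is 336/11.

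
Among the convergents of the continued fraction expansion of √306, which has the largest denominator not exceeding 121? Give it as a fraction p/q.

√306 = [17; 2, 34, …] (period length 2).
Convergents:
  p_0/q_0 = 17/1
  p_1/q_1 = 35/2
  p_2/q_2 = 1207/69
  p_3/q_3 = 2449/140
q_2 = 69 ≤ 121 < 140 = q_3, so the answer is 1207/69.

1207/69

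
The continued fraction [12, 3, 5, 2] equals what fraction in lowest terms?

431/35

Fold from the inside: start with 2/1.
  5 + 1/2 = 11/2
  3 + 2/11 = 35/11
  12 + 11/35 = 431/35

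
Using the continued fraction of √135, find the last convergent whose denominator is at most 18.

151/13

√135 = [11; 1, 1, 1, 1, 1, 1, 1, 22, …] (period length 8).
Convergents:
  p_0/q_0 = 11/1
  p_1/q_1 = 12/1
  p_2/q_2 = 23/2
  p_3/q_3 = 35/3
  p_4/q_4 = 58/5
  p_5/q_5 = 93/8
  p_6/q_6 = 151/13
  p_7/q_7 = 244/21
q_6 = 13 ≤ 18 < 21 = q_7, so the answer is 151/13.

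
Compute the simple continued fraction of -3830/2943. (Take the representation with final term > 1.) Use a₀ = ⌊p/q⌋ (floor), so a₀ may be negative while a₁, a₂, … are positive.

-3830 = -2*2943 + 2056
2943 = 1*2056 + 887
2056 = 2*887 + 282
887 = 3*282 + 41
282 = 6*41 + 36
41 = 1*36 + 5
36 = 7*5 + 1
5 = 5*1 + 0  (stop)
So -3830/2943 = [-2; 1, 2, 3, 6, 1, 7, 5].

[-2; 1, 2, 3, 6, 1, 7, 5]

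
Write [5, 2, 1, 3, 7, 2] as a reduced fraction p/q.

Using pₖ = aₖpₖ₋₁ + pₖ₋₂ and qₖ = aₖqₖ₋₁ + qₖ₋₂:
  k=0: a=5, p=5, q=1
  k=1: a=2, p=11, q=2
  k=2: a=1, p=16, q=3
  k=3: a=3, p=59, q=11
  k=4: a=7, p=429, q=80
  k=5: a=2, p=917, q=171

917/171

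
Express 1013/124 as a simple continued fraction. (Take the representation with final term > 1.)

1013 = 8·124 + 21
124 = 5·21 + 19
21 = 1·19 + 2
19 = 9·2 + 1
2 = 2·1 + 0  (stop)
So 1013/124 = [8; 5, 1, 9, 2].

[8; 5, 1, 9, 2]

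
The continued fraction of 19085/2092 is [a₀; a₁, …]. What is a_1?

8

19085 = 9·2092 + 257   →  a_0 = 9
2092 = 8·257 + 36   →  a_1 = 8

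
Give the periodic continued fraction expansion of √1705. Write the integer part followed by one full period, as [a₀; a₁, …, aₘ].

[41; 3, 2, 3, 82]

a₀ = ⌊√1705⌋ = 41.
With m₀=0, d₀=1 and mₖ₊₁ = dₖaₖ − mₖ, dₖ₊₁ = (n − mₖ₊₁²)/dₖ, aₖ₊₁ = ⌊(a₀+mₖ₊₁)/dₖ₊₁⌋:
  k=1: m=41, d=24, a=3
  k=2: m=31, d=31, a=2
  k=3: m=31, d=24, a=3
  k=4: m=41, d=1, a=82
d=1 and a=2a₀=82 at k=4, so the next step gives (m, d) = (41, 24) again — its k=1 value — and the period has length 4.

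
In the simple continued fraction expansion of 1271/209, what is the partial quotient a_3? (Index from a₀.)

1271 = 6·209 + 17   →  a_0 = 6
209 = 12·17 + 5   →  a_1 = 12
17 = 3·5 + 2   →  a_2 = 3
5 = 2·2 + 1   →  a_3 = 2

2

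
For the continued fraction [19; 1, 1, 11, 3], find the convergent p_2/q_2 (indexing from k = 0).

39/2

Using pₖ = aₖpₖ₋₁ + pₖ₋₂, qₖ = aₖqₖ₋₁ + qₖ₋₂ (with p₋₁=1, p₋₂=0, q₋₁=0, q₋₂=1):
  k=0: a=19, p=19, q=1
  k=1: a=1, p=20, q=1
  k=2: a=1, p=39, q=2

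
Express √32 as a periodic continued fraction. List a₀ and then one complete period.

a₀ = ⌊√32⌋ = 5.
With m₀=0, d₀=1 and mₖ₊₁ = dₖaₖ − mₖ, dₖ₊₁ = (n − mₖ₊₁²)/dₖ, aₖ₊₁ = ⌊(a₀+mₖ₊₁)/dₖ₊₁⌋:
  k=1: m=5, d=7, a=1
  k=2: m=2, d=4, a=1
  k=3: m=2, d=7, a=1
  k=4: m=5, d=1, a=10
d=1 and a=2a₀=10 at k=4, so the next step gives (m, d) = (5, 7) again — its k=1 value — and the period has length 4.

[5; 1, 1, 1, 10]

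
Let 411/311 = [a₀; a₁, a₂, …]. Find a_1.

411 = 1·311 + 100   →  a_0 = 1
311 = 3·100 + 11   →  a_1 = 3

3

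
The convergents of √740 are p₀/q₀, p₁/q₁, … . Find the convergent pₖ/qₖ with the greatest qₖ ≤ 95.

√740 = [27; 4, 1, 12, 1, 4, 54, …] (period length 6).
Convergents:
  p_0/q_0 = 27/1
  p_1/q_1 = 109/4
  p_2/q_2 = 136/5
  p_3/q_3 = 1741/64
  p_4/q_4 = 1877/69
  p_5/q_5 = 9249/340
q_4 = 69 ≤ 95 < 340 = q_5, so the answer is 1877/69.

1877/69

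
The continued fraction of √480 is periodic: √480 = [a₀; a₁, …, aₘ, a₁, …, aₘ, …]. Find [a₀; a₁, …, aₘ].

a₀ = ⌊√480⌋ = 21.
With m₀=0, d₀=1 and mₖ₊₁ = dₖaₖ − mₖ, dₖ₊₁ = (n − mₖ₊₁²)/dₖ, aₖ₊₁ = ⌊(a₀+mₖ₊₁)/dₖ₊₁⌋:
  k=1: m=21, d=39, a=1
  k=2: m=18, d=4, a=9
  k=3: m=18, d=39, a=1
  k=4: m=21, d=1, a=42
d=1 and a=2a₀=42 at k=4, so the next step gives (m, d) = (21, 39) again — its k=1 value — and the period has length 4.

[21; 1, 9, 1, 42]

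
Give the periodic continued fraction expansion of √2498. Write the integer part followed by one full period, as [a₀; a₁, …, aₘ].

[49; 1, 48, 1, 98]

a₀ = ⌊√2498⌋ = 49.
With m₀=0, d₀=1 and mₖ₊₁ = dₖaₖ − mₖ, dₖ₊₁ = (n − mₖ₊₁²)/dₖ, aₖ₊₁ = ⌊(a₀+mₖ₊₁)/dₖ₊₁⌋:
  k=1: m=49, d=97, a=1
  k=2: m=48, d=2, a=48
  k=3: m=48, d=97, a=1
  k=4: m=49, d=1, a=98
d=1 and a=2a₀=98 at k=4, so the next step gives (m, d) = (49, 97) again — its k=1 value — and the period has length 4.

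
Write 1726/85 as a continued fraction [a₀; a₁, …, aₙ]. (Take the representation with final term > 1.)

1726 = 20·85 + 26
85 = 3·26 + 7
26 = 3·7 + 5
7 = 1·5 + 2
5 = 2·2 + 1
2 = 2·1 + 0  (stop)
So 1726/85 = [20; 3, 3, 1, 2, 2].

[20; 3, 3, 1, 2, 2]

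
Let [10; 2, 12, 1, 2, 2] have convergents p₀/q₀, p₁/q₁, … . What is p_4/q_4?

Using pₖ = aₖpₖ₋₁ + pₖ₋₂, qₖ = aₖqₖ₋₁ + qₖ₋₂ (with p₋₁=1, p₋₂=0, q₋₁=0, q₋₂=1):
  k=0: a=10, p=10, q=1
  k=1: a=2, p=21, q=2
  k=2: a=12, p=262, q=25
  k=3: a=1, p=283, q=27
  k=4: a=2, p=828, q=79

828/79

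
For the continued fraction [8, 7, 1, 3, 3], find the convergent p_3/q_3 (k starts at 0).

Using pₖ = aₖpₖ₋₁ + pₖ₋₂, qₖ = aₖqₖ₋₁ + qₖ₋₂ (with p₋₁=1, p₋₂=0, q₋₁=0, q₋₂=1):
  k=0: a=8, p=8, q=1
  k=1: a=7, p=57, q=7
  k=2: a=1, p=65, q=8
  k=3: a=3, p=252, q=31

252/31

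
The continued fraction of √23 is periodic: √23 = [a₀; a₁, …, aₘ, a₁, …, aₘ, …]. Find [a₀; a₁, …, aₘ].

a₀ = ⌊√23⌋ = 4.
With m₀=0, d₀=1 and mₖ₊₁ = dₖaₖ − mₖ, dₖ₊₁ = (n − mₖ₊₁²)/dₖ, aₖ₊₁ = ⌊(a₀+mₖ₊₁)/dₖ₊₁⌋:
  k=1: m=4, d=7, a=1
  k=2: m=3, d=2, a=3
  k=3: m=3, d=7, a=1
  k=4: m=4, d=1, a=8
d=1 and a=2a₀=8 at k=4, so the next step gives (m, d) = (4, 7) again — its k=1 value — and the period has length 4.

[4; 1, 3, 1, 8]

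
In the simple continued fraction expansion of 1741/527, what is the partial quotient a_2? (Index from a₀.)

1741 = 3·527 + 160   →  a_0 = 3
527 = 3·160 + 47   →  a_1 = 3
160 = 3·47 + 19   →  a_2 = 3

3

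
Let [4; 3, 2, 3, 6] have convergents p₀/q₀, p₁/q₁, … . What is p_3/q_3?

Using pₖ = aₖpₖ₋₁ + pₖ₋₂, qₖ = aₖqₖ₋₁ + qₖ₋₂ (with p₋₁=1, p₋₂=0, q₋₁=0, q₋₂=1):
  k=0: a=4, p=4, q=1
  k=1: a=3, p=13, q=3
  k=2: a=2, p=30, q=7
  k=3: a=3, p=103, q=24

103/24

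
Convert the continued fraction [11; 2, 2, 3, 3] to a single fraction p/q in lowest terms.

639/56

Using pₖ = aₖpₖ₋₁ + pₖ₋₂ and qₖ = aₖqₖ₋₁ + qₖ₋₂:
  k=0: a=11, p=11, q=1
  k=1: a=2, p=23, q=2
  k=2: a=2, p=57, q=5
  k=3: a=3, p=194, q=17
  k=4: a=3, p=639, q=56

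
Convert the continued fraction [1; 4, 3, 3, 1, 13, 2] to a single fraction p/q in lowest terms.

Using pₖ = aₖpₖ₋₁ + pₖ₋₂ and qₖ = aₖqₖ₋₁ + qₖ₋₂:
  k=0: a=1, p=1, q=1
  k=1: a=4, p=5, q=4
  k=2: a=3, p=16, q=13
  k=3: a=3, p=53, q=43
  k=4: a=1, p=69, q=56
  k=5: a=13, p=950, q=771
  k=6: a=2, p=1969, q=1598

1969/1598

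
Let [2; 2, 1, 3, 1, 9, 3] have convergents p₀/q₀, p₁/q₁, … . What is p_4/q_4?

33/14

Using pₖ = aₖpₖ₋₁ + pₖ₋₂, qₖ = aₖqₖ₋₁ + qₖ₋₂ (with p₋₁=1, p₋₂=0, q₋₁=0, q₋₂=1):
  k=0: a=2, p=2, q=1
  k=1: a=2, p=5, q=2
  k=2: a=1, p=7, q=3
  k=3: a=3, p=26, q=11
  k=4: a=1, p=33, q=14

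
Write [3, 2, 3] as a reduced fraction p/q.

24/7

Using pₖ = aₖpₖ₋₁ + pₖ₋₂ and qₖ = aₖqₖ₋₁ + qₖ₋₂:
  k=0: a=3, p=3, q=1
  k=1: a=2, p=7, q=2
  k=2: a=3, p=24, q=7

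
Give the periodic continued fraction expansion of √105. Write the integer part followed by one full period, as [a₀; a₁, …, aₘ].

a₀ = ⌊√105⌋ = 10.
With m₀=0, d₀=1 and mₖ₊₁ = dₖaₖ − mₖ, dₖ₊₁ = (n − mₖ₊₁²)/dₖ, aₖ₊₁ = ⌊(a₀+mₖ₊₁)/dₖ₊₁⌋:
  k=1: m=10, d=5, a=4
  k=2: m=10, d=1, a=20
d=1 and a=2a₀=20 at k=2, so the next step gives (m, d) = (10, 5) again — its k=1 value — and the period has length 2.

[10; 4, 20]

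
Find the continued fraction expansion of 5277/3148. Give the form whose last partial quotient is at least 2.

[1; 1, 2, 11, 5, 18]

5277 = 1·3148 + 2129
3148 = 1·2129 + 1019
2129 = 2·1019 + 91
1019 = 11·91 + 18
91 = 5·18 + 1
18 = 18·1 + 0  (stop)
So 5277/3148 = [1; 1, 2, 11, 5, 18].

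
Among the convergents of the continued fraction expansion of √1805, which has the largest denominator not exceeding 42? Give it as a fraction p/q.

1402/33

√1805 = [42; 2, 16, 2, 84, …] (period length 4).
Convergents:
  p_0/q_0 = 42/1
  p_1/q_1 = 85/2
  p_2/q_2 = 1402/33
  p_3/q_3 = 2889/68
q_2 = 33 ≤ 42 < 68 = q_3, so the answer is 1402/33.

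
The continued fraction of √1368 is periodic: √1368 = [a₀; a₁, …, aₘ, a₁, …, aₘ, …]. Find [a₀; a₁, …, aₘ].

[36; 1, 72]

a₀ = ⌊√1368⌋ = 36.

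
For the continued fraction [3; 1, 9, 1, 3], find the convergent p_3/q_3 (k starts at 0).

43/11

Using pₖ = aₖpₖ₋₁ + pₖ₋₂, qₖ = aₖqₖ₋₁ + qₖ₋₂ (with p₋₁=1, p₋₂=0, q₋₁=0, q₋₂=1):
  k=0: a=3, p=3, q=1
  k=1: a=1, p=4, q=1
  k=2: a=9, p=39, q=10
  k=3: a=1, p=43, q=11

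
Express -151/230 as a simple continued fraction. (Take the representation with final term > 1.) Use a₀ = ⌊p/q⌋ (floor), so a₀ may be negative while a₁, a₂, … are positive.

[-1; 2, 1, 10, 3, 2]

-151 = -1*230 + 79
230 = 2*79 + 72
79 = 1*72 + 7
72 = 10*7 + 2
7 = 3*2 + 1
2 = 2*1 + 0  (stop)
So -151/230 = [-1; 2, 1, 10, 3, 2].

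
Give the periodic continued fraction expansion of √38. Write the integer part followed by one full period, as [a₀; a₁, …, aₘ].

a₀ = ⌊√38⌋ = 6.
With m₀=0, d₀=1 and mₖ₊₁ = dₖaₖ − mₖ, dₖ₊₁ = (n − mₖ₊₁²)/dₖ, aₖ₊₁ = ⌊(a₀+mₖ₊₁)/dₖ₊₁⌋:
  k=1: m=6, d=2, a=6
  k=2: m=6, d=1, a=12
d=1 and a=2a₀=12 at k=2, so the next step gives (m, d) = (6, 2) again — its k=1 value — and the period has length 2.

[6; 6, 12]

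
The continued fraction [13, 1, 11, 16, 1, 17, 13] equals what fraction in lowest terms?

668284/48019

Fold from the inside: start with 13/1.
  17 + 1/13 = 222/13
  1 + 13/222 = 235/222
  16 + 222/235 = 3982/235
  11 + 235/3982 = 44037/3982
  1 + 3982/44037 = 48019/44037
  13 + 44037/48019 = 668284/48019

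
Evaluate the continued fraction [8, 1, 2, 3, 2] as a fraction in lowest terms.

Fold from the inside: start with 2/1.
  3 + 1/2 = 7/2
  2 + 2/7 = 16/7
  1 + 7/16 = 23/16
  8 + 16/23 = 200/23

200/23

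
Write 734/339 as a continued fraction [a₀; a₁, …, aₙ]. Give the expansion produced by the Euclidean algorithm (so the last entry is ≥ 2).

734 = 2·339 + 56
339 = 6·56 + 3
56 = 18·3 + 2
3 = 1·2 + 1
2 = 2·1 + 0  (stop)
So 734/339 = [2; 6, 18, 1, 2].

[2; 6, 18, 1, 2]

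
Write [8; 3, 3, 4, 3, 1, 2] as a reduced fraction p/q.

Fold from the inside: start with 2/1.
  1 + 1/2 = 3/2
  3 + 2/3 = 11/3
  4 + 3/11 = 47/11
  3 + 11/47 = 152/47
  3 + 47/152 = 503/152
  8 + 152/503 = 4176/503

4176/503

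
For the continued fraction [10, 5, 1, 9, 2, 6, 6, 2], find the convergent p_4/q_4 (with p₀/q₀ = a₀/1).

Using pₖ = aₖpₖ₋₁ + pₖ₋₂, qₖ = aₖqₖ₋₁ + qₖ₋₂ (with p₋₁=1, p₋₂=0, q₋₁=0, q₋₂=1):
  k=0: a=10, p=10, q=1
  k=1: a=5, p=51, q=5
  k=2: a=1, p=61, q=6
  k=3: a=9, p=600, q=59
  k=4: a=2, p=1261, q=124

1261/124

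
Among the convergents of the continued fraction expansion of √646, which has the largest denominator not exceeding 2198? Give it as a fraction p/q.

√646 = [25; 2, 2, 2, 50, …] (period length 4).
Convergents:
  p_0/q_0 = 25/1
  p_1/q_1 = 51/2
  p_2/q_2 = 127/5
  p_3/q_3 = 305/12
  p_4/q_4 = 15377/605
  p_5/q_5 = 31059/1222
  p_6/q_6 = 77495/3049
q_5 = 1222 ≤ 2198 < 3049 = q_6, so the answer is 31059/1222.

31059/1222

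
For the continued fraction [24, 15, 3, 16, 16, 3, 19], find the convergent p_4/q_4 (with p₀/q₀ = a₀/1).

Using pₖ = aₖpₖ₋₁ + pₖ₋₂, qₖ = aₖqₖ₋₁ + qₖ₋₂ (with p₋₁=1, p₋₂=0, q₋₁=0, q₋₂=1):
  k=0: a=24, p=24, q=1
  k=1: a=15, p=361, q=15
  k=2: a=3, p=1107, q=46
  k=3: a=16, p=18073, q=751
  k=4: a=16, p=290275, q=12062

290275/12062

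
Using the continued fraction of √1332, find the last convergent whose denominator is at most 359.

10657/292

√1332 = [36; 2, 72, …] (period length 2).
Convergents:
  p_0/q_0 = 36/1
  p_1/q_1 = 73/2
  p_2/q_2 = 5292/145
  p_3/q_3 = 10657/292
  p_4/q_4 = 772596/21169
q_3 = 292 ≤ 359 < 21169 = q_4, so the answer is 10657/292.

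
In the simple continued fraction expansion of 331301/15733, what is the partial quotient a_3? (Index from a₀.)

331301 = 21·15733 + 908   →  a_0 = 21
15733 = 17·908 + 297   →  a_1 = 17
908 = 3·297 + 17   →  a_2 = 3
297 = 17·17 + 8   →  a_3 = 17

17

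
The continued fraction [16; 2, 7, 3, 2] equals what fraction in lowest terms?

1795/109

Using pₖ = aₖpₖ₋₁ + pₖ₋₂ and qₖ = aₖqₖ₋₁ + qₖ₋₂:
  k=0: a=16, p=16, q=1
  k=1: a=2, p=33, q=2
  k=2: a=7, p=247, q=15
  k=3: a=3, p=774, q=47
  k=4: a=2, p=1795, q=109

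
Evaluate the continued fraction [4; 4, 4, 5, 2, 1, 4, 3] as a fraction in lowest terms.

18117/4277

Fold from the inside: start with 3/1.
  4 + 1/3 = 13/3
  1 + 3/13 = 16/13
  2 + 13/16 = 45/16
  5 + 16/45 = 241/45
  4 + 45/241 = 1009/241
  4 + 241/1009 = 4277/1009
  4 + 1009/4277 = 18117/4277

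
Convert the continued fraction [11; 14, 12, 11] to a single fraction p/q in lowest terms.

Using pₖ = aₖpₖ₋₁ + pₖ₋₂ and qₖ = aₖqₖ₋₁ + qₖ₋₂:
  k=0: a=11, p=11, q=1
  k=1: a=14, p=155, q=14
  k=2: a=12, p=1871, q=169
  k=3: a=11, p=20736, q=1873

20736/1873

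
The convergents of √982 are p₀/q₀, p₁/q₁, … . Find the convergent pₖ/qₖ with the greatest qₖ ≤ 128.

2977/95

√982 = [31; 2, 1, 30, 1, 2, 62, …] (period length 6).
Convergents:
  p_0/q_0 = 31/1
  p_1/q_1 = 63/2
  p_2/q_2 = 94/3
  p_3/q_3 = 2883/92
  p_4/q_4 = 2977/95
  p_5/q_5 = 8837/282
q_4 = 95 ≤ 128 < 282 = q_5, so the answer is 2977/95.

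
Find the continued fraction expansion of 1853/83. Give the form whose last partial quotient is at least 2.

[22; 3, 13, 2]

1853 = 22·83 + 27
83 = 3·27 + 2
27 = 13·2 + 1
2 = 2·1 + 0  (stop)
So 1853/83 = [22; 3, 13, 2].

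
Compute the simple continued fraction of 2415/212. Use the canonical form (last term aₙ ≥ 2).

2415 = 11×212 + 83
212 = 2×83 + 46
83 = 1×46 + 37
46 = 1×37 + 9
37 = 4×9 + 1
9 = 9×1 + 0  (stop)
So 2415/212 = [11; 2, 1, 1, 4, 9].

[11; 2, 1, 1, 4, 9]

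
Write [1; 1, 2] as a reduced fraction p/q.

Fold from the inside: start with 2/1.
  1 + 1/2 = 3/2
  1 + 2/3 = 5/3

5/3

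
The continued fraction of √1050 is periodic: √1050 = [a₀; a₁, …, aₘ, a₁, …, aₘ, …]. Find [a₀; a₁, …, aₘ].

[32; 2, 2, 10, 2, 2, 64]

a₀ = ⌊√1050⌋ = 32.
With m₀=0, d₀=1 and mₖ₊₁ = dₖaₖ − mₖ, dₖ₊₁ = (n − mₖ₊₁²)/dₖ, aₖ₊₁ = ⌊(a₀+mₖ₊₁)/dₖ₊₁⌋:
  k=1: m=32, d=26, a=2
  k=2: m=20, d=25, a=2
  k=3: m=30, d=6, a=10
  k=4: m=30, d=25, a=2
  k=5: m=20, d=26, a=2
  k=6: m=32, d=1, a=64
d=1 and a=2a₀=64 at k=6, so the next step gives (m, d) = (32, 26) again — its k=1 value — and the period has length 6.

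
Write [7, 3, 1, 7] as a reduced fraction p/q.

225/31

Using pₖ = aₖpₖ₋₁ + pₖ₋₂ and qₖ = aₖqₖ₋₁ + qₖ₋₂:
  k=0: a=7, p=7, q=1
  k=1: a=3, p=22, q=3
  k=2: a=1, p=29, q=4
  k=3: a=7, p=225, q=31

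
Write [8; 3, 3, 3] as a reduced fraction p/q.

Fold from the inside: start with 3/1.
  3 + 1/3 = 10/3
  3 + 3/10 = 33/10
  8 + 10/33 = 274/33

274/33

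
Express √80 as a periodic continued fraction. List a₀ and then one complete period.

a₀ = ⌊√80⌋ = 8.
With m₀=0, d₀=1 and mₖ₊₁ = dₖaₖ − mₖ, dₖ₊₁ = (n − mₖ₊₁²)/dₖ, aₖ₊₁ = ⌊(a₀+mₖ₊₁)/dₖ₊₁⌋:
  k=1: m=8, d=16, a=1
  k=2: m=8, d=1, a=16
d=1 and a=2a₀=16 at k=2, so the next step gives (m, d) = (8, 16) again — its k=1 value — and the period has length 2.

[8; 1, 16]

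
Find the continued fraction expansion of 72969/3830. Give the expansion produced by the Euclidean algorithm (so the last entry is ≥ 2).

72969 = 19·3830 + 199
3830 = 19·199 + 49
199 = 4·49 + 3
49 = 16·3 + 1
3 = 3·1 + 0  (stop)
So 72969/3830 = [19; 19, 4, 16, 3].

[19; 19, 4, 16, 3]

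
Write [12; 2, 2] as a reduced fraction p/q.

62/5

Fold from the inside: start with 2/1.
  2 + 1/2 = 5/2
  12 + 2/5 = 62/5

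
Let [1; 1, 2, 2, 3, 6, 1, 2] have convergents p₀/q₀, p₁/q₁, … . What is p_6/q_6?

299/175

Using pₖ = aₖpₖ₋₁ + pₖ₋₂, qₖ = aₖqₖ₋₁ + qₖ₋₂ (with p₋₁=1, p₋₂=0, q₋₁=0, q₋₂=1):
  k=0: a=1, p=1, q=1
  k=1: a=1, p=2, q=1
  k=2: a=2, p=5, q=3
  k=3: a=2, p=12, q=7
  k=4: a=3, p=41, q=24
  k=5: a=6, p=258, q=151
  k=6: a=1, p=299, q=175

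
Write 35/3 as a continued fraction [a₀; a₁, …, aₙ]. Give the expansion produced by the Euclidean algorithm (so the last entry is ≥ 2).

[11; 1, 2]

35 = 11·3 + 2
3 = 1·2 + 1
2 = 2·1 + 0  (stop)
So 35/3 = [11; 1, 2].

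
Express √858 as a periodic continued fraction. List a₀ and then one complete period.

[29; 3, 2, 3, 58]

a₀ = ⌊√858⌋ = 29.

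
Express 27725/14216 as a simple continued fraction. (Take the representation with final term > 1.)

27725 = 1·14216 + 13509
14216 = 1·13509 + 707
13509 = 19·707 + 76
707 = 9·76 + 23
76 = 3·23 + 7
23 = 3·7 + 2
7 = 3·2 + 1
2 = 2·1 + 0  (stop)
So 27725/14216 = [1; 1, 19, 9, 3, 3, 3, 2].

[1; 1, 19, 9, 3, 3, 3, 2]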